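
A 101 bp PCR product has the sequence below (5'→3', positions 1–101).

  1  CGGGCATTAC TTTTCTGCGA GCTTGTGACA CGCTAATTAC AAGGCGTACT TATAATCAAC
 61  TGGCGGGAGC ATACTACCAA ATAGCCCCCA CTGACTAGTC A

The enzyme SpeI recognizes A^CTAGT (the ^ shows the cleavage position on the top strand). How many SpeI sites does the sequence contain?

ACTAGT occurs starting at position 94.
SpeI cuts at 1 site.

1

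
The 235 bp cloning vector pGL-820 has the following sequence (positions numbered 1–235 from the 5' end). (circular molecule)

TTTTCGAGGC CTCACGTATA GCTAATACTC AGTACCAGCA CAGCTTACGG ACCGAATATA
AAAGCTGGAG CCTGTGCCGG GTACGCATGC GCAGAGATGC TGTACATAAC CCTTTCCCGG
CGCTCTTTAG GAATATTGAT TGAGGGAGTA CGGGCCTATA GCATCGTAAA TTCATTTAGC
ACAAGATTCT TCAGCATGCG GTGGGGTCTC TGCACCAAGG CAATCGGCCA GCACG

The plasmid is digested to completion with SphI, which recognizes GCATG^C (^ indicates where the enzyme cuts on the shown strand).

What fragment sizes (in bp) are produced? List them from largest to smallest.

SphI sites (GCATGC) start at positions 85, 194.
SphI cuts after base 5 of each site (before the last base), so after positions 89, 198.
Circular molecule, 2 cuts → 2 fragments:
  90–198 → 109 bp
  199–235 then 1–89 → 37 + 89 = 126 bp
Sorted largest to smallest: 126, 109 bp.

126, 109 bp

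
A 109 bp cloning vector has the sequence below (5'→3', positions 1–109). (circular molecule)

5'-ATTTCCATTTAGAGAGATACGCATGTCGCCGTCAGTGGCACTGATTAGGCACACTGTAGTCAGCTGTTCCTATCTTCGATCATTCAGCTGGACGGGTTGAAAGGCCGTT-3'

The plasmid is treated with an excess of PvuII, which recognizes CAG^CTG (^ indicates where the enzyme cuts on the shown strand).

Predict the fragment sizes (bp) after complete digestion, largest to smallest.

PvuII sites (CAGCTG) start at positions 61, 85.
PvuII cuts after base 3 of each site, so after positions 63, 87.
Circular molecule, 2 cuts → 2 fragments:
  64–87 → 24 bp
  88–109 then 1–63 → 22 + 63 = 85 bp
Sorted largest to smallest: 85, 24 bp.

85, 24 bp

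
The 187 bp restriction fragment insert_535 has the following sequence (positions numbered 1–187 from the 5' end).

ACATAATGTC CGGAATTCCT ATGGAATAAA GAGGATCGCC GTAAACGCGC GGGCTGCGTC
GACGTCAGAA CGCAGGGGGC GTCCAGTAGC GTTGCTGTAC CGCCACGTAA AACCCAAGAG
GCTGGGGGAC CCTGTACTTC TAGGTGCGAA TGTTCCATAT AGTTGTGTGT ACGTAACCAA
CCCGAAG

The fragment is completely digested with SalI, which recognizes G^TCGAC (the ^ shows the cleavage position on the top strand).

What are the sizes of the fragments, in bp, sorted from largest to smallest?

129, 58 bp

The SalI site (GTCGAC) starts at position 58.
SalI cuts after the first base of each site, so after position 58.
Linear molecule, 1 cut → 2 fragments:
  1–58 → 58 bp
  59–187 → 129 bp
Sorted largest to smallest: 129, 58 bp.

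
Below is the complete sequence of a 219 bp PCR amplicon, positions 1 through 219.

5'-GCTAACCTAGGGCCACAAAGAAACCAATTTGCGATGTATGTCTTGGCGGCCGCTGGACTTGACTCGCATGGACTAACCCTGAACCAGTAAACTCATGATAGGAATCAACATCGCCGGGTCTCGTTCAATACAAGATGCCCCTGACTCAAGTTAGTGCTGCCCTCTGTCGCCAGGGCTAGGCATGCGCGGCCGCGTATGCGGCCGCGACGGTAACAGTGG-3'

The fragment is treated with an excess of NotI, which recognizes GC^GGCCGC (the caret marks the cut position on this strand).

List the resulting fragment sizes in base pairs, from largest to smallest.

NotI sites (GCGGCCGC) start at positions 46, 186, 198.
NotI cuts after base 2 of each site, so after positions 47, 187, 199.
Linear molecule, 3 cuts → 4 fragments:
  1–47 → 47 bp
  48–187 → 140 bp
  188–199 → 12 bp
  200–219 → 20 bp
Sorted largest to smallest: 140, 47, 20, 12 bp.

140, 47, 20, 12 bp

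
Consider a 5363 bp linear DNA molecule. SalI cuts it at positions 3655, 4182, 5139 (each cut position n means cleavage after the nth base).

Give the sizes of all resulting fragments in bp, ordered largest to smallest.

Linear molecule, 3 cuts → 4 fragments:
  3655 − 0 = 3655 bp
  4182 − 3655 = 527 bp
  5139 − 4182 = 957 bp
  5363 − 5139 = 224 bp
Sorted largest to smallest: 3655, 957, 527, 224 bp.

3655, 957, 527, 224 bp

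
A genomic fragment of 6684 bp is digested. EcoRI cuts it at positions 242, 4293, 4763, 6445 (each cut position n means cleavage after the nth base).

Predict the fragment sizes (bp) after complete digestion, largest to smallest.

Linear molecule, 4 cuts → 5 fragments:
  242 − 0 = 242 bp
  4293 − 242 = 4051 bp
  4763 − 4293 = 470 bp
  6445 − 4763 = 1682 bp
  6684 − 6445 = 239 bp
Sorted largest to smallest: 4051, 1682, 470, 242, 239 bp.

4051, 1682, 470, 242, 239 bp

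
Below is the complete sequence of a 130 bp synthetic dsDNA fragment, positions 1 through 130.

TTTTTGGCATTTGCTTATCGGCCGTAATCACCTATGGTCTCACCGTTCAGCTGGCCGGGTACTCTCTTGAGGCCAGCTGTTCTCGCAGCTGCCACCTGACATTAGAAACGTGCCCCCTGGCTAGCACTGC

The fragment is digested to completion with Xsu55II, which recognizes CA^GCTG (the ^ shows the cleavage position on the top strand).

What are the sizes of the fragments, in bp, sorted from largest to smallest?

Xsu55II sites (CAGCTG) start at positions 48, 74, 86.
Xsu55II cuts after base 2 of each site, so after positions 49, 75, 87.
Linear molecule, 3 cuts → 4 fragments:
  1–49 → 49 bp
  50–75 → 26 bp
  76–87 → 12 bp
  88–130 → 43 bp
Sorted largest to smallest: 49, 43, 26, 12 bp.

49, 43, 26, 12 bp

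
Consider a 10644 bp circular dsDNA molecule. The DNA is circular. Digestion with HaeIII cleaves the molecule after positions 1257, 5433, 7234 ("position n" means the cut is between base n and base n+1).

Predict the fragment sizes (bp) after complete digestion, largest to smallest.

4667, 4176, 1801 bp

Circular molecule, 3 cuts → 3 fragments:
  5433 − 1257 = 4176 bp
  7234 − 5433 = 1801 bp
  wrap: 10644 − 7234 + 1257 = 4667 bp
Sorted largest to smallest: 4667, 4176, 1801 bp.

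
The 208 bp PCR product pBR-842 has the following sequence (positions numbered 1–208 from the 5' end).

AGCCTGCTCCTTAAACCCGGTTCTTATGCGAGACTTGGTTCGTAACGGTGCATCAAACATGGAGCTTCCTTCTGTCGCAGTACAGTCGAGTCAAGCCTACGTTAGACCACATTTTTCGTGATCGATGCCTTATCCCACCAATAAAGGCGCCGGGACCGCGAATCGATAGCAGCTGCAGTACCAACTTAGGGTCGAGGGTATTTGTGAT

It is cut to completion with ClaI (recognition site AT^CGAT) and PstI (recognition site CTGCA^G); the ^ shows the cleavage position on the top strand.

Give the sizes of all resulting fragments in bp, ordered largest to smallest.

ClaI sites (ATCGAT) start at positions 121, 162.
ClaI cuts after base 2 of each site, so after positions 122, 163.
The PstI site (CTGCAG) starts at position 173.
PstI cuts after base 5 of each site (before the last base), so after position 177.
Combined cut positions: 122, 163, 177.
Linear molecule, 3 cuts → 4 fragments:
  1–122 → 122 bp
  123–163 → 41 bp
  164–177 → 14 bp
  178–208 → 31 bp
Sorted largest to smallest: 122, 41, 31, 14 bp.

122, 41, 31, 14 bp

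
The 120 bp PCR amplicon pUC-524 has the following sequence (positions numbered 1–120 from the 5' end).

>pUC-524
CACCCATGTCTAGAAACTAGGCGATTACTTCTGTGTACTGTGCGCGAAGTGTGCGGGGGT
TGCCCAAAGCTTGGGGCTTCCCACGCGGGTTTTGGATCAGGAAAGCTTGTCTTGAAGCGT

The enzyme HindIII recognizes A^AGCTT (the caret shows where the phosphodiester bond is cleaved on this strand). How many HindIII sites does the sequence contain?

2

AAGCTT occurs starting at positions 67, 103.
HindIII cuts at 2 sites.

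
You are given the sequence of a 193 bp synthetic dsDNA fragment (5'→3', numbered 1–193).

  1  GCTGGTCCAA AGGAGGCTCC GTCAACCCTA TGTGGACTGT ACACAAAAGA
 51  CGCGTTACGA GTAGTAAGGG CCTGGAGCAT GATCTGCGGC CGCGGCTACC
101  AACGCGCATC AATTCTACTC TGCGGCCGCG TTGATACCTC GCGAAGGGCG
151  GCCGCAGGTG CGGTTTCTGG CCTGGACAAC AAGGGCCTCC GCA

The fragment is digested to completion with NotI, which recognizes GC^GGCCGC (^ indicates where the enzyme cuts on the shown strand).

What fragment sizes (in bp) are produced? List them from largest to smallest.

NotI sites (GCGGCCGC) start at positions 86, 122, 148.
NotI cuts after base 2 of each site, so after positions 87, 123, 149.
Linear molecule, 3 cuts → 4 fragments:
  1–87 → 87 bp
  88–123 → 36 bp
  124–149 → 26 bp
  150–193 → 44 bp
Sorted largest to smallest: 87, 44, 36, 26 bp.

87, 44, 36, 26 bp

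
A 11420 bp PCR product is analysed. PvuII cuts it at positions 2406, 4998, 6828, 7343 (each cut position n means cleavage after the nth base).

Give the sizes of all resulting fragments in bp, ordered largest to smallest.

Linear molecule, 4 cuts → 5 fragments:
  2406 − 0 = 2406 bp
  4998 − 2406 = 2592 bp
  6828 − 4998 = 1830 bp
  7343 − 6828 = 515 bp
  11420 − 7343 = 4077 bp
Sorted largest to smallest: 4077, 2592, 2406, 1830, 515 bp.

4077, 2592, 2406, 1830, 515 bp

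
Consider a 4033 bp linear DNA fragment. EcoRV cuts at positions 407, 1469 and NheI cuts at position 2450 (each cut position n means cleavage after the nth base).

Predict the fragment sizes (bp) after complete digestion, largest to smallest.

1583, 1062, 981, 407 bp

Combined cut positions (sorted): 407, 1469, 2450.
Linear molecule, 3 cuts → 4 fragments:
  407 − 0 = 407 bp
  1469 − 407 = 1062 bp
  2450 − 1469 = 981 bp
  4033 − 2450 = 1583 bp
Sorted largest to smallest: 1583, 1062, 981, 407 bp.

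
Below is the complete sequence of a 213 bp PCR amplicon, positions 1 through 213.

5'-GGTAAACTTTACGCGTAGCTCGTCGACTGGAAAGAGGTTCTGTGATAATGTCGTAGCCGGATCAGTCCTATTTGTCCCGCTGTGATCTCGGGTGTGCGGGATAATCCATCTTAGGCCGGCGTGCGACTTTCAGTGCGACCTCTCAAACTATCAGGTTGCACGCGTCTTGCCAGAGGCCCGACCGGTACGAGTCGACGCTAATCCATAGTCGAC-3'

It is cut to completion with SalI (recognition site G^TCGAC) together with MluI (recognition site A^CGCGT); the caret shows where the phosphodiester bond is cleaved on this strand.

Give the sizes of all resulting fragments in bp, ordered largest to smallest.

SalI sites (GTCGAC) start at positions 22, 191, 208.
SalI cuts after the first base of each site, so after positions 22, 191, 208.
MluI sites (ACGCGT) start at positions 11, 160.
MluI cuts after the first base of each site, so after positions 11, 160.
Combined cut positions: 11, 22, 160, 191, 208.
Linear molecule, 5 cuts → 6 fragments:
  1–11 → 11 bp
  12–22 → 11 bp
  23–160 → 138 bp
  161–191 → 31 bp
  192–208 → 17 bp
  209–213 → 5 bp
Sorted largest to smallest: 138, 31, 17, 11, 11, 5 bp.

138, 31, 17, 11, 11, 5 bp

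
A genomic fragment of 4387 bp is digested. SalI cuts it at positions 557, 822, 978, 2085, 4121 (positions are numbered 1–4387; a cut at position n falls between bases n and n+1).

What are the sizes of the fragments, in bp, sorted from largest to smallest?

2036, 1107, 557, 266, 265, 156 bp

Linear molecule, 5 cuts → 6 fragments:
  557 − 0 = 557 bp
  822 − 557 = 265 bp
  978 − 822 = 156 bp
  2085 − 978 = 1107 bp
  4121 − 2085 = 2036 bp
  4387 − 4121 = 266 bp
Sorted largest to smallest: 2036, 1107, 557, 266, 265, 156 bp.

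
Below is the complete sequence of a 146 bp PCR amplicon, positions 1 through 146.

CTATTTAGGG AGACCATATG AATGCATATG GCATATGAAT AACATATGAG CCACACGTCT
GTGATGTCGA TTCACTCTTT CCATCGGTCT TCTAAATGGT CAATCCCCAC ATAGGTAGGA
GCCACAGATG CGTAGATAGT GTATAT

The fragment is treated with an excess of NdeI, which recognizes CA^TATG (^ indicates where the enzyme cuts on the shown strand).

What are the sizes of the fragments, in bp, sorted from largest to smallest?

102, 16, 11, 10, 7 bp

NdeI sites (CATATG) start at positions 15, 25, 32, 43.
NdeI cuts after base 2 of each site, so after positions 16, 26, 33, 44.
Linear molecule, 4 cuts → 5 fragments:
  1–16 → 16 bp
  17–26 → 10 bp
  27–33 → 7 bp
  34–44 → 11 bp
  45–146 → 102 bp
Sorted largest to smallest: 102, 16, 11, 10, 7 bp.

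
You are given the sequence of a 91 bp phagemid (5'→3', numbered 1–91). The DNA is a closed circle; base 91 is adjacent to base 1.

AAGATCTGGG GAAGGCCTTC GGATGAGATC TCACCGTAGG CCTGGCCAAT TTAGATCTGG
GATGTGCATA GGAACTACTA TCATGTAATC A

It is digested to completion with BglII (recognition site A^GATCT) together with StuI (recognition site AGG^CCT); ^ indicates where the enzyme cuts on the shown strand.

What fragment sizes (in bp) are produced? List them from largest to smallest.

BglII sites (AGATCT) start at positions 2, 26, 53.
BglII cuts after the first base of each site, so after positions 2, 26, 53.
StuI sites (AGGCCT) start at positions 13, 38.
StuI cuts after base 3 of each site, so after positions 15, 40.
Combined cut positions: 2, 15, 26, 40, 53.
Circular molecule, 5 cuts → 5 fragments:
  3–15 → 13 bp
  16–26 → 11 bp
  27–40 → 14 bp
  41–53 → 13 bp
  54–91 then 1–2 → 38 + 2 = 40 bp
Sorted largest to smallest: 40, 14, 13, 13, 11 bp.

40, 14, 13, 13, 11 bp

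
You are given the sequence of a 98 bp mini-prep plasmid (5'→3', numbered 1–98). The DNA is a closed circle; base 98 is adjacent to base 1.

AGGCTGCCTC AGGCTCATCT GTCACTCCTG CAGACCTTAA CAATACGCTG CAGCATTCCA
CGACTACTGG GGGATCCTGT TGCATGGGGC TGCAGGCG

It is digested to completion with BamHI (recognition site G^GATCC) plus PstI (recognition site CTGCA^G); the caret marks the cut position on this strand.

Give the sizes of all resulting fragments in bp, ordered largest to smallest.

The BamHI site (GGATCC) starts at position 72.
BamHI cuts after the first base of each site, so after position 72.
PstI sites (CTGCAG) start at positions 28, 48, 90.
PstI cuts after base 5 of each site (before the last base), so after positions 32, 52, 94.
Combined cut positions: 32, 52, 72, 94.
Circular molecule, 4 cuts → 4 fragments:
  33–52 → 20 bp
  53–72 → 20 bp
  73–94 → 22 bp
  95–98 then 1–32 → 4 + 32 = 36 bp
Sorted largest to smallest: 36, 22, 20, 20 bp.

36, 22, 20, 20 bp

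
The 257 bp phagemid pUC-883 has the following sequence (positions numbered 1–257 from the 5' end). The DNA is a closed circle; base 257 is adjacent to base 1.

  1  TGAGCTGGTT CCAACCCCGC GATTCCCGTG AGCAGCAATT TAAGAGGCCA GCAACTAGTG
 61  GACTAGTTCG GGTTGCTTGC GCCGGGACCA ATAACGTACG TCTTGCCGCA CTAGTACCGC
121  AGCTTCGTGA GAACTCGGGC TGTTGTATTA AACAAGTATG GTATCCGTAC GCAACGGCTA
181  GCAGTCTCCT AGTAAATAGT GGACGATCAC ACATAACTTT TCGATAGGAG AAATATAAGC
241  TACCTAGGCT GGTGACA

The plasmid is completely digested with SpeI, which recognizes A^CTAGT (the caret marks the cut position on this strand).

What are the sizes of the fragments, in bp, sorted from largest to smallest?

SpeI sites (ACTAGT) start at positions 54, 62, 110.
SpeI cuts after the first base of each site, so after positions 54, 62, 110.
Circular molecule, 3 cuts → 3 fragments:
  55–62 → 8 bp
  63–110 → 48 bp
  111–257 then 1–54 → 147 + 54 = 201 bp
Sorted largest to smallest: 201, 48, 8 bp.

201, 48, 8 bp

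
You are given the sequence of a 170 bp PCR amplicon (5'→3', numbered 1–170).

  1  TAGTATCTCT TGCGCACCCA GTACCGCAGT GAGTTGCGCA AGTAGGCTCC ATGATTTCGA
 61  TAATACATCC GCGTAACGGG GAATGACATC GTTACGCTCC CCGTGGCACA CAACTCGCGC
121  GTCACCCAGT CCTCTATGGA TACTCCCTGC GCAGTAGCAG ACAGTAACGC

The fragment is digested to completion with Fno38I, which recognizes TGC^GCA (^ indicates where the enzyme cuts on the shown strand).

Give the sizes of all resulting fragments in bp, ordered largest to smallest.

Fno38I sites (TGCGCA) start at positions 11, 35, 148.
Fno38I cuts after base 3 of each site, so after positions 13, 37, 150.
Linear molecule, 3 cuts → 4 fragments:
  1–13 → 13 bp
  14–37 → 24 bp
  38–150 → 113 bp
  151–170 → 20 bp
Sorted largest to smallest: 113, 24, 20, 13 bp.

113, 24, 20, 13 bp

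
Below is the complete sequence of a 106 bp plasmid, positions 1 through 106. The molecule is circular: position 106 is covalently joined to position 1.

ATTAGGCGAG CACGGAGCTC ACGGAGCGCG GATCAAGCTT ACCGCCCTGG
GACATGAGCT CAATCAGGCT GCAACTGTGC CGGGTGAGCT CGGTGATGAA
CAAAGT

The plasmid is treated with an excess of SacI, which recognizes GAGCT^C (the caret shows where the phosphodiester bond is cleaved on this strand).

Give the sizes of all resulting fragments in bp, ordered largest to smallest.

41, 35, 30 bp

SacI sites (GAGCTC) start at positions 15, 56, 86.
SacI cuts after base 5 of each site (before the last base), so after positions 19, 60, 90.
Circular molecule, 3 cuts → 3 fragments:
  20–60 → 41 bp
  61–90 → 30 bp
  91–106 then 1–19 → 16 + 19 = 35 bp
Sorted largest to smallest: 41, 35, 30 bp.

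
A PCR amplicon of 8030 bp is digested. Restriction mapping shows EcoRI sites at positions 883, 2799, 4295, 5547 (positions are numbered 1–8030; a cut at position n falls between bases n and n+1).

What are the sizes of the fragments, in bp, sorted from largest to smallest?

2483, 1916, 1496, 1252, 883 bp

Linear molecule, 4 cuts → 5 fragments:
  883 − 0 = 883 bp
  2799 − 883 = 1916 bp
  4295 − 2799 = 1496 bp
  5547 − 4295 = 1252 bp
  8030 − 5547 = 2483 bp
Sorted largest to smallest: 2483, 1916, 1496, 1252, 883 bp.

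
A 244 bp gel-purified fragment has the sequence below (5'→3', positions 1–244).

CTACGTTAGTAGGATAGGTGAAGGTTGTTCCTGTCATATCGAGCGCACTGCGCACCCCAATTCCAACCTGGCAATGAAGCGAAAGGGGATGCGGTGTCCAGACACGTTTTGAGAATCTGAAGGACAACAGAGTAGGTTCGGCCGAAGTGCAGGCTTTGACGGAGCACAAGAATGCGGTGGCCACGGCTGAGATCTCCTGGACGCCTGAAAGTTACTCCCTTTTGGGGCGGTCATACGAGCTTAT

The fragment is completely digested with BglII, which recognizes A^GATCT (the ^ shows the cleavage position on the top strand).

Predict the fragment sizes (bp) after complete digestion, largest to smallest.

190, 54 bp

The BglII site (AGATCT) starts at position 190.
BglII cuts after the first base of each site, so after position 190.
Linear molecule, 1 cut → 2 fragments:
  1–190 → 190 bp
  191–244 → 54 bp
Sorted largest to smallest: 190, 54 bp.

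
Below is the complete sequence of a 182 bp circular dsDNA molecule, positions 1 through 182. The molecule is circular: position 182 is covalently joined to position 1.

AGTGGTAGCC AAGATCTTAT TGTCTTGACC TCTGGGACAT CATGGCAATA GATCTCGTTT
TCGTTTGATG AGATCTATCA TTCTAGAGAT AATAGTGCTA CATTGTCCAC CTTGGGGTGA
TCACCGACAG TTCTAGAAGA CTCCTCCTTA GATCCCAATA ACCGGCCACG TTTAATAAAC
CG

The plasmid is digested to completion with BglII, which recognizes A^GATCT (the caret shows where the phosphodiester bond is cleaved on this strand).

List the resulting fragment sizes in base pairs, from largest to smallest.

BglII sites (AGATCT) start at positions 12, 50, 71.
BglII cuts after the first base of each site, so after positions 12, 50, 71.
Circular molecule, 3 cuts → 3 fragments:
  13–50 → 38 bp
  51–71 → 21 bp
  72–182 then 1–12 → 111 + 12 = 123 bp
Sorted largest to smallest: 123, 38, 21 bp.

123, 38, 21 bp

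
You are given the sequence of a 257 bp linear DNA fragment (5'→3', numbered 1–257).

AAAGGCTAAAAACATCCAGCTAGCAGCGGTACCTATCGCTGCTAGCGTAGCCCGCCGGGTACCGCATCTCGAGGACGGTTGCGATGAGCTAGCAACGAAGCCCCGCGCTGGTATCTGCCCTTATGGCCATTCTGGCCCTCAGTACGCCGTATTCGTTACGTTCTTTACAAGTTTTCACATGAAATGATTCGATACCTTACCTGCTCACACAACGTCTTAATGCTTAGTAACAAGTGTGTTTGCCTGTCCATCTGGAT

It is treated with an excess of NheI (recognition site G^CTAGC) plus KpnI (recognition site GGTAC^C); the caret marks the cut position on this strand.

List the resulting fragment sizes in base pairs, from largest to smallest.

169, 26, 21, 19, 13, 9 bp

NheI sites (GCTAGC) start at positions 19, 41, 88.
NheI cuts after the first base of each site, so after positions 19, 41, 88.
KpnI sites (GGTACC) start at positions 28, 58.
KpnI cuts after base 5 of each site (before the last base), so after positions 32, 62.
Combined cut positions: 19, 32, 41, 62, 88.
Linear molecule, 5 cuts → 6 fragments:
  1–19 → 19 bp
  20–32 → 13 bp
  33–41 → 9 bp
  42–62 → 21 bp
  63–88 → 26 bp
  89–257 → 169 bp
Sorted largest to smallest: 169, 26, 21, 19, 13, 9 bp.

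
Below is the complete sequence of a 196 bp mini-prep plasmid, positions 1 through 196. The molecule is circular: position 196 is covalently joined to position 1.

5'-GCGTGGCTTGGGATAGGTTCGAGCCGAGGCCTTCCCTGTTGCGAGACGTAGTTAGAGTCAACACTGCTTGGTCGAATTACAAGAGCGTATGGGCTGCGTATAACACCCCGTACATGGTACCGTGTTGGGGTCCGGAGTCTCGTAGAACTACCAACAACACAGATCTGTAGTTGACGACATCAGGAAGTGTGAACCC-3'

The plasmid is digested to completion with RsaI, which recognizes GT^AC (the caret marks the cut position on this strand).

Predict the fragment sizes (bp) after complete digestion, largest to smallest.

189, 7 bp

RsaI sites (GTAC) start at positions 110, 117.
RsaI cuts after base 2 of each site, so after positions 111, 118.
Circular molecule, 2 cuts → 2 fragments:
  112–118 → 7 bp
  119–196 then 1–111 → 78 + 111 = 189 bp
Sorted largest to smallest: 189, 7 bp.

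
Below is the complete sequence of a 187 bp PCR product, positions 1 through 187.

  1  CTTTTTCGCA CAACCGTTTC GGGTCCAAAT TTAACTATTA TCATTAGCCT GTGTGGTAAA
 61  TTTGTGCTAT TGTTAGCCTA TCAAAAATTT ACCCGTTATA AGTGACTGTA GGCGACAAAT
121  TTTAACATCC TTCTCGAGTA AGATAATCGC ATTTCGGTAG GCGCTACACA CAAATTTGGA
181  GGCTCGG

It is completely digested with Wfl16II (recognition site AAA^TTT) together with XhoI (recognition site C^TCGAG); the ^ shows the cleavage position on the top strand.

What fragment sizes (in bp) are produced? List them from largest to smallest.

41, 32, 31, 29, 27, 14, 13 bp

Wfl16II sites (AAATTT) start at positions 27, 58, 85, 117, 172.
Wfl16II cuts after base 3 of each site, so after positions 29, 60, 87, 119, 174.
The XhoI site (CTCGAG) starts at position 133.
XhoI cuts after the first base of each site, so after position 133.
Combined cut positions: 29, 60, 87, 119, 133, 174.
Linear molecule, 6 cuts → 7 fragments:
  1–29 → 29 bp
  30–60 → 31 bp
  61–87 → 27 bp
  88–119 → 32 bp
  120–133 → 14 bp
  134–174 → 41 bp
  175–187 → 13 bp
Sorted largest to smallest: 41, 32, 31, 29, 27, 14, 13 bp.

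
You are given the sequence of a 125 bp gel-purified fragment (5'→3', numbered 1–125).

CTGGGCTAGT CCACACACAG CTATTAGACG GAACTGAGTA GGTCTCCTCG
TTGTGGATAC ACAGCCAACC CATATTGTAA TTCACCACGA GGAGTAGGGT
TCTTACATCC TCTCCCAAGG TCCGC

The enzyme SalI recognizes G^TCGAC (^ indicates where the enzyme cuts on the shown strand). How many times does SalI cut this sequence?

0

No occurrence of GTCGAC is present in the sequence.
SalI does not cut: 0 sites.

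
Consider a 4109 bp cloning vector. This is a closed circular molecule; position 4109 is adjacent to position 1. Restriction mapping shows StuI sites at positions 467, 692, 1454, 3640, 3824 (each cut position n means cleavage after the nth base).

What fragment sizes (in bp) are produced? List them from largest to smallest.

Circular molecule, 5 cuts → 5 fragments:
  692 − 467 = 225 bp
  1454 − 692 = 762 bp
  3640 − 1454 = 2186 bp
  3824 − 3640 = 184 bp
  wrap: 4109 − 3824 + 467 = 752 bp
Sorted largest to smallest: 2186, 762, 752, 225, 184 bp.

2186, 762, 752, 225, 184 bp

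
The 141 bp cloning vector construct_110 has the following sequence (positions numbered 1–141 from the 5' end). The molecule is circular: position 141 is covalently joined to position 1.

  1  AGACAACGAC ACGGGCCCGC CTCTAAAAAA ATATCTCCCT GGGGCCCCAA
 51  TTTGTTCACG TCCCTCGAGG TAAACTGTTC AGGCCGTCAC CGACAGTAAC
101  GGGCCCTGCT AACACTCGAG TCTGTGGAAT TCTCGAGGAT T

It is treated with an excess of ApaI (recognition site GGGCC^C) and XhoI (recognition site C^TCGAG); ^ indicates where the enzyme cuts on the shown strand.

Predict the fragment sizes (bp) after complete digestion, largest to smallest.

41, 29, 26, 18, 17, 10 bp

ApaI sites (GGGCCC) start at positions 13, 42, 101.
ApaI cuts after base 5 of each site (before the last base), so after positions 17, 46, 105.
XhoI sites (CTCGAG) start at positions 64, 115, 132.
XhoI cuts after the first base of each site, so after positions 64, 115, 132.
Combined cut positions: 17, 46, 64, 105, 115, 132.
Circular molecule, 6 cuts → 6 fragments:
  18–46 → 29 bp
  47–64 → 18 bp
  65–105 → 41 bp
  106–115 → 10 bp
  116–132 → 17 bp
  133–141 then 1–17 → 9 + 17 = 26 bp
Sorted largest to smallest: 41, 29, 26, 18, 17, 10 bp.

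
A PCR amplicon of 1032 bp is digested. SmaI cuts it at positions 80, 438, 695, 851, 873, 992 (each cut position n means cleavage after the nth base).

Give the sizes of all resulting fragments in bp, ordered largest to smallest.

358, 257, 156, 119, 80, 40, 22 bp

Linear molecule, 6 cuts → 7 fragments:
  80 − 0 = 80 bp
  438 − 80 = 358 bp
  695 − 438 = 257 bp
  851 − 695 = 156 bp
  873 − 851 = 22 bp
  992 − 873 = 119 bp
  1032 − 992 = 40 bp
Sorted largest to smallest: 358, 257, 156, 119, 80, 40, 22 bp.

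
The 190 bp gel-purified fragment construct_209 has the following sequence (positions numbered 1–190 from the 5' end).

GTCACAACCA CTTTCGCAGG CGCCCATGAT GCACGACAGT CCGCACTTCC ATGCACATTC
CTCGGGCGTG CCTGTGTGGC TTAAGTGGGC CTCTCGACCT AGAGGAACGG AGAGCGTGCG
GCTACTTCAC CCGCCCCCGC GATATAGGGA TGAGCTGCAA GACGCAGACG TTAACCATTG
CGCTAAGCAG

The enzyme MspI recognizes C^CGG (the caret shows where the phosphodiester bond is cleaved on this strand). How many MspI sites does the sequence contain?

0

No occurrence of CCGG is present in the sequence.
MspI does not cut: 0 sites.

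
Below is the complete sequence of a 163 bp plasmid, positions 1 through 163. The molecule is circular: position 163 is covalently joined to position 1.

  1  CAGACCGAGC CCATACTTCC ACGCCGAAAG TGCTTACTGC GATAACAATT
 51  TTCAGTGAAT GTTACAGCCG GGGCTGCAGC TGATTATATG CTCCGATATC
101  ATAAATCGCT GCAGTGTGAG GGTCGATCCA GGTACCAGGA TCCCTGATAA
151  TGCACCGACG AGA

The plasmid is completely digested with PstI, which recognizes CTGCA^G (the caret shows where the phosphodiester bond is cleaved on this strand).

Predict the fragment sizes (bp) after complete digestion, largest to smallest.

128, 35 bp

PstI sites (CTGCAG) start at positions 74, 109.
PstI cuts after base 5 of each site (before the last base), so after positions 78, 113.
Circular molecule, 2 cuts → 2 fragments:
  79–113 → 35 bp
  114–163 then 1–78 → 50 + 78 = 128 bp
Sorted largest to smallest: 128, 35 bp.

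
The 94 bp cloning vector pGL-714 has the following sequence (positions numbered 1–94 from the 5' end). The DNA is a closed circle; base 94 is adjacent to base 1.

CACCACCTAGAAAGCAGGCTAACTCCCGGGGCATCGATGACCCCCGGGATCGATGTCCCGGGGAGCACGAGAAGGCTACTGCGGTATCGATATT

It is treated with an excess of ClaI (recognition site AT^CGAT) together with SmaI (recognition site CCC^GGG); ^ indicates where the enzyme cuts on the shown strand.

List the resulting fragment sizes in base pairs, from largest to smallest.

ClaI sites (ATCGAT) start at positions 33, 49, 86.
ClaI cuts after base 2 of each site, so after positions 34, 50, 87.
SmaI sites (CCCGGG) start at positions 25, 43, 57.
SmaI cuts after base 3 of each site, so after positions 27, 45, 59.
Combined cut positions: 27, 34, 45, 50, 59, 87.
Circular molecule, 6 cuts → 6 fragments:
  28–34 → 7 bp
  35–45 → 11 bp
  46–50 → 5 bp
  51–59 → 9 bp
  60–87 → 28 bp
  88–94 then 1–27 → 7 + 27 = 34 bp
Sorted largest to smallest: 34, 28, 11, 9, 7, 5 bp.

34, 28, 11, 9, 7, 5 bp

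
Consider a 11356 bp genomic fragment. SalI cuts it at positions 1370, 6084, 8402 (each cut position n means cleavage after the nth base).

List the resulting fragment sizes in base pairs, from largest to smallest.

4714, 2954, 2318, 1370 bp

Linear molecule, 3 cuts → 4 fragments:
  1370 − 0 = 1370 bp
  6084 − 1370 = 4714 bp
  8402 − 6084 = 2318 bp
  11356 − 8402 = 2954 bp
Sorted largest to smallest: 4714, 2954, 2318, 1370 bp.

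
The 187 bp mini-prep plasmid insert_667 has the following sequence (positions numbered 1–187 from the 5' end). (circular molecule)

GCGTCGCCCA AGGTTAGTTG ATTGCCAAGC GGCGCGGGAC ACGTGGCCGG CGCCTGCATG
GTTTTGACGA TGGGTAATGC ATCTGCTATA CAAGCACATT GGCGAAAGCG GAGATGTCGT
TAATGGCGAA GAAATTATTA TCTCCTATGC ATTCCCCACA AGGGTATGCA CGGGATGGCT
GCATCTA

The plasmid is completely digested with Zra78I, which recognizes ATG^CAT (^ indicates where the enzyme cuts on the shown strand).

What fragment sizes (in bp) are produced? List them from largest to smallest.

Zra78I sites (ATGCAT) start at positions 77, 147.
Zra78I cuts after base 3 of each site, so after positions 79, 149.
Circular molecule, 2 cuts → 2 fragments:
  80–149 → 70 bp
  150–187 then 1–79 → 38 + 79 = 117 bp
Sorted largest to smallest: 117, 70 bp.

117, 70 bp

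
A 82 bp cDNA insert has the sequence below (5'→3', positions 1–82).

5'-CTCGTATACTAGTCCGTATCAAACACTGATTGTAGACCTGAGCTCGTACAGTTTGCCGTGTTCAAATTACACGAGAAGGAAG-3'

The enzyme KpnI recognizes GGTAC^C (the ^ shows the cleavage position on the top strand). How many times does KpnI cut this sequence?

No occurrence of GGTACC is present in the sequence.
KpnI does not cut: 0 sites.

0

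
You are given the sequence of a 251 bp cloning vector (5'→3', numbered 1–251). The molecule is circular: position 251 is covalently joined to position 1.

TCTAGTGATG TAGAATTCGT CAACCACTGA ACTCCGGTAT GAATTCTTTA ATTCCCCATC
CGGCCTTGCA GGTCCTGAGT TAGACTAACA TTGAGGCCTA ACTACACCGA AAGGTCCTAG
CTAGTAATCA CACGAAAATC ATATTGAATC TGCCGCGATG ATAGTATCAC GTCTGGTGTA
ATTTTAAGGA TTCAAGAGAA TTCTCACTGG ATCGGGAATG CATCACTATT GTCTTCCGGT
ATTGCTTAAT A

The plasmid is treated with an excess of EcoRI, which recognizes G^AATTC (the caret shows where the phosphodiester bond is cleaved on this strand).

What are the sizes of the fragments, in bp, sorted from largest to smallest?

157, 66, 28 bp

EcoRI sites (GAATTC) start at positions 13, 41, 198.
EcoRI cuts after the first base of each site, so after positions 13, 41, 198.
Circular molecule, 3 cuts → 3 fragments:
  14–41 → 28 bp
  42–198 → 157 bp
  199–251 then 1–13 → 53 + 13 = 66 bp
Sorted largest to smallest: 157, 66, 28 bp.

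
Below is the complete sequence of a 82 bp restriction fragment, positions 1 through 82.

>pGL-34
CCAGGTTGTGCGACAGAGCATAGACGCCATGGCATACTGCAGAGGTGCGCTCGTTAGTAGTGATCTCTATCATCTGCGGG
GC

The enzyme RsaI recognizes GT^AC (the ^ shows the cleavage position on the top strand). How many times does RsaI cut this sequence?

0

No occurrence of GTAC is present in the sequence.
RsaI does not cut: 0 sites.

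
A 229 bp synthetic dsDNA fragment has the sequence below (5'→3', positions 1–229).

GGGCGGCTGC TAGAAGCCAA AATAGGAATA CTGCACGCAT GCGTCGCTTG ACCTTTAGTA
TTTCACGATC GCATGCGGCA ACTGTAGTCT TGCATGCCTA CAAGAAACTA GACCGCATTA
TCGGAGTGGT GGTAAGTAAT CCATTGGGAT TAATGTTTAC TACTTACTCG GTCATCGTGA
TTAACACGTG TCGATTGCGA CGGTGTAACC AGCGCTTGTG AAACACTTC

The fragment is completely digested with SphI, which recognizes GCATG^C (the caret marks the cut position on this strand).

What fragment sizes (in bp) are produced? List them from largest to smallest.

133, 41, 34, 21 bp

SphI sites (GCATGC) start at positions 37, 71, 92.
SphI cuts after base 5 of each site (before the last base), so after positions 41, 75, 96.
Linear molecule, 3 cuts → 4 fragments:
  1–41 → 41 bp
  42–75 → 34 bp
  76–96 → 21 bp
  97–229 → 133 bp
Sorted largest to smallest: 133, 41, 34, 21 bp.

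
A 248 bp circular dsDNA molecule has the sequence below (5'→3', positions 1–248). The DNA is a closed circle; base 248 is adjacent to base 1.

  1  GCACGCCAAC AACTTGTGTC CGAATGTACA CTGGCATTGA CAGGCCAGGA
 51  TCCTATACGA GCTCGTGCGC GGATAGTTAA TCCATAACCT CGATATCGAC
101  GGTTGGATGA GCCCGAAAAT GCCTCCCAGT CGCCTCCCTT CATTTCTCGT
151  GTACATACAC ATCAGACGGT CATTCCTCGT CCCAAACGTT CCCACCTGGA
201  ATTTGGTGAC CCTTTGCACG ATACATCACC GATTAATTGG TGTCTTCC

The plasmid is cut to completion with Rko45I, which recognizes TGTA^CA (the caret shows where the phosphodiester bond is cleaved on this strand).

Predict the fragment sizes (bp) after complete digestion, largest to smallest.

125, 123 bp

Rko45I sites (TGTACA) start at positions 25, 150.
Rko45I cuts after base 4 of each site, so after positions 28, 153.
Circular molecule, 2 cuts → 2 fragments:
  29–153 → 125 bp
  154–248 then 1–28 → 95 + 28 = 123 bp
Sorted largest to smallest: 125, 123 bp.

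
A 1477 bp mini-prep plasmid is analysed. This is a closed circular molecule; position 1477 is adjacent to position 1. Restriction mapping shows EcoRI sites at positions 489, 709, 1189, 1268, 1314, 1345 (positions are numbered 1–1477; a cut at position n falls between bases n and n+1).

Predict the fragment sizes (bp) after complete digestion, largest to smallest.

Circular molecule, 6 cuts → 6 fragments:
  709 − 489 = 220 bp
  1189 − 709 = 480 bp
  1268 − 1189 = 79 bp
  1314 − 1268 = 46 bp
  1345 − 1314 = 31 bp
  wrap: 1477 − 1345 + 489 = 621 bp
Sorted largest to smallest: 621, 480, 220, 79, 46, 31 bp.

621, 480, 220, 79, 46, 31 bp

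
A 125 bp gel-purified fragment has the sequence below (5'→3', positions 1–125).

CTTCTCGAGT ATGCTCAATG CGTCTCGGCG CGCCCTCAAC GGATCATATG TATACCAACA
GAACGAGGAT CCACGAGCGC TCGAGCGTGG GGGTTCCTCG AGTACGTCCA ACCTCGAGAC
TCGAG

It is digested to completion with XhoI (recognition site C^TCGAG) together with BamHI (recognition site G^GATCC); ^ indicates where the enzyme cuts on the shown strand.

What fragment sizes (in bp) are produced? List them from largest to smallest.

XhoI sites (CTCGAG) start at positions 4, 80, 97, 113, 120.
XhoI cuts after the first base of each site, so after positions 4, 80, 97, 113, 120.
The BamHI site (GGATCC) starts at position 67.
BamHI cuts after the first base of each site, so after position 67.
Combined cut positions: 4, 67, 80, 97, 113, 120.
Linear molecule, 6 cuts → 7 fragments:
  1–4 → 4 bp
  5–67 → 63 bp
  68–80 → 13 bp
  81–97 → 17 bp
  98–113 → 16 bp
  114–120 → 7 bp
  121–125 → 5 bp
Sorted largest to smallest: 63, 17, 16, 13, 7, 5, 4 bp.

63, 17, 16, 13, 7, 5, 4 bp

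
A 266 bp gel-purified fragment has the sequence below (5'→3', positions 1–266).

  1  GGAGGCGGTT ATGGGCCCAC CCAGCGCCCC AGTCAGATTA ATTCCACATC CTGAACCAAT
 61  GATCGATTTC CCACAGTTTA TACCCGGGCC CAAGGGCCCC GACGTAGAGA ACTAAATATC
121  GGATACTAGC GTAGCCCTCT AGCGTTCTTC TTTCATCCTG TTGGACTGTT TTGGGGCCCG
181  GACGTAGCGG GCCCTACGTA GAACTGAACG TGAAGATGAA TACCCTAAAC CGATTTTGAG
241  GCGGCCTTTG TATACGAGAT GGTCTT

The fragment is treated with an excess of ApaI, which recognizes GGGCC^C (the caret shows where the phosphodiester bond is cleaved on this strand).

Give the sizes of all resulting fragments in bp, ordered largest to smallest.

80, 73, 73, 17, 15, 8 bp

ApaI sites (GGGCCC) start at positions 13, 86, 94, 174, 189.
ApaI cuts after base 5 of each site (before the last base), so after positions 17, 90, 98, 178, 193.
Linear molecule, 5 cuts → 6 fragments:
  1–17 → 17 bp
  18–90 → 73 bp
  91–98 → 8 bp
  99–178 → 80 bp
  179–193 → 15 bp
  194–266 → 73 bp
Sorted largest to smallest: 80, 73, 73, 17, 15, 8 bp.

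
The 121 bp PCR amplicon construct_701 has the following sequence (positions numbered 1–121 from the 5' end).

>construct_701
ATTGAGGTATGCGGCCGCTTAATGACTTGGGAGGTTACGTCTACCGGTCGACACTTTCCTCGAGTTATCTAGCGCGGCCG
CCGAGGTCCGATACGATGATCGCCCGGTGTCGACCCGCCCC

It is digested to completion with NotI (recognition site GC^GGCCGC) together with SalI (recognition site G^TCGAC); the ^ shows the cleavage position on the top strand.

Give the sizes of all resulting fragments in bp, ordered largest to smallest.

35, 34, 28, 12, 12 bp

NotI sites (GCGGCCGC) start at positions 11, 74.
NotI cuts after base 2 of each site, so after positions 12, 75.
SalI sites (GTCGAC) start at positions 47, 109.
SalI cuts after the first base of each site, so after positions 47, 109.
Combined cut positions: 12, 47, 75, 109.
Linear molecule, 4 cuts → 5 fragments:
  1–12 → 12 bp
  13–47 → 35 bp
  48–75 → 28 bp
  76–109 → 34 bp
  110–121 → 12 bp
Sorted largest to smallest: 35, 34, 28, 12, 12 bp.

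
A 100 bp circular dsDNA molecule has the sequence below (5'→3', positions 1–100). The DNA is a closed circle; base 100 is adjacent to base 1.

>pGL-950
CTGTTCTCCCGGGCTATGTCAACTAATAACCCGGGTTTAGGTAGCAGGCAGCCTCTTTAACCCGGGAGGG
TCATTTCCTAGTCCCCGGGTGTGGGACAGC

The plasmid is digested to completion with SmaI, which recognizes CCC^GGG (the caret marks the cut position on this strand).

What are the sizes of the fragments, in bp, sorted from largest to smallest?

SmaI sites (CCCGGG) start at positions 8, 30, 61, 84.
SmaI cuts after base 3 of each site, so after positions 10, 32, 63, 86.
Circular molecule, 4 cuts → 4 fragments:
  11–32 → 22 bp
  33–63 → 31 bp
  64–86 → 23 bp
  87–100 then 1–10 → 14 + 10 = 24 bp
Sorted largest to smallest: 31, 24, 23, 22 bp.

31, 24, 23, 22 bp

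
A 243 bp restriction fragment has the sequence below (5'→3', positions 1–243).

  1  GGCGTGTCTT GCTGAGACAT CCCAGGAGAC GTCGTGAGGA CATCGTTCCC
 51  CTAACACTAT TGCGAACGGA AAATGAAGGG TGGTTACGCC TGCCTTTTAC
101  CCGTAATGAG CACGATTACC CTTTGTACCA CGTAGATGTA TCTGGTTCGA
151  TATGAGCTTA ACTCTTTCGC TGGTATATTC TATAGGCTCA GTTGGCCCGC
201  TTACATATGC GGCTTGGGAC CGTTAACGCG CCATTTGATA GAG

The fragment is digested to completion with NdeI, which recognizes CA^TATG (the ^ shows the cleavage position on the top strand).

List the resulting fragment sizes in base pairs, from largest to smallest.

205, 38 bp

The NdeI site (CATATG) starts at position 204.
NdeI cuts after base 2 of each site, so after position 205.
Linear molecule, 1 cut → 2 fragments:
  1–205 → 205 bp
  206–243 → 38 bp
Sorted largest to smallest: 205, 38 bp.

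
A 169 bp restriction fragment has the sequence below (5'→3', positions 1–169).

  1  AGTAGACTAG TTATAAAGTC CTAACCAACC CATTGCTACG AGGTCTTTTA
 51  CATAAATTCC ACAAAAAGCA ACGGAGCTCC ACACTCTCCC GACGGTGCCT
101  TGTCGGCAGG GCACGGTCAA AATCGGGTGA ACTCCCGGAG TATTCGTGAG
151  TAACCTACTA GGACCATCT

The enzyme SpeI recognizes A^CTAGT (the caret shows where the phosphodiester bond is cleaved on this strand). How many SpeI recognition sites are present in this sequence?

1

ACTAGT occurs starting at position 6.
SpeI cuts at 1 site.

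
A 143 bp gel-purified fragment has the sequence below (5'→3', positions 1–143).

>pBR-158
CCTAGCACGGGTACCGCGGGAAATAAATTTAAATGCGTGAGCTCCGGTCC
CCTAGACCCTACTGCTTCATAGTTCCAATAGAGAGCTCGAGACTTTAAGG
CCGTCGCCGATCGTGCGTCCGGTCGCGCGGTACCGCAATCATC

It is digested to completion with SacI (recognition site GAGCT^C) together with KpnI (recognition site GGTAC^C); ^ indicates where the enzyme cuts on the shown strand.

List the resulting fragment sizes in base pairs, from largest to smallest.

SacI sites (GAGCTC) start at positions 39, 83.
SacI cuts after base 5 of each site (before the last base), so after positions 43, 87.
KpnI sites (GGTACC) start at positions 10, 129.
KpnI cuts after base 5 of each site (before the last base), so after positions 14, 133.
Combined cut positions: 14, 43, 87, 133.
Linear molecule, 4 cuts → 5 fragments:
  1–14 → 14 bp
  15–43 → 29 bp
  44–87 → 44 bp
  88–133 → 46 bp
  134–143 → 10 bp
Sorted largest to smallest: 46, 44, 29, 14, 10 bp.

46, 44, 29, 14, 10 bp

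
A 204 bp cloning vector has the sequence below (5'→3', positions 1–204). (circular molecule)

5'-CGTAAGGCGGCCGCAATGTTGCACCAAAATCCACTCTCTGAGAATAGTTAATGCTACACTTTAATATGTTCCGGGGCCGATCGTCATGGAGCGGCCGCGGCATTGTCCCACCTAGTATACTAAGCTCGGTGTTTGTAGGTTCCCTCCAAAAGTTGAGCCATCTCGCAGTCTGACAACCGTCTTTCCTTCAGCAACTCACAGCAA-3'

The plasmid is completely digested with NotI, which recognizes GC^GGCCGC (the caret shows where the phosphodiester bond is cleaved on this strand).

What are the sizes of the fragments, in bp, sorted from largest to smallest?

120, 84 bp

NotI sites (GCGGCCGC) start at positions 7, 91.
NotI cuts after base 2 of each site, so after positions 8, 92.
Circular molecule, 2 cuts → 2 fragments:
  9–92 → 84 bp
  93–204 then 1–8 → 112 + 8 = 120 bp
Sorted largest to smallest: 120, 84 bp.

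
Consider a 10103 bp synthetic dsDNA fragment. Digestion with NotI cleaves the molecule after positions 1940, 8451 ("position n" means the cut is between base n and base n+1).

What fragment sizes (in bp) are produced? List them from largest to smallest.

6511, 1940, 1652 bp

Linear molecule, 2 cuts → 3 fragments:
  1940 − 0 = 1940 bp
  8451 − 1940 = 6511 bp
  10103 − 8451 = 1652 bp
Sorted largest to smallest: 6511, 1940, 1652 bp.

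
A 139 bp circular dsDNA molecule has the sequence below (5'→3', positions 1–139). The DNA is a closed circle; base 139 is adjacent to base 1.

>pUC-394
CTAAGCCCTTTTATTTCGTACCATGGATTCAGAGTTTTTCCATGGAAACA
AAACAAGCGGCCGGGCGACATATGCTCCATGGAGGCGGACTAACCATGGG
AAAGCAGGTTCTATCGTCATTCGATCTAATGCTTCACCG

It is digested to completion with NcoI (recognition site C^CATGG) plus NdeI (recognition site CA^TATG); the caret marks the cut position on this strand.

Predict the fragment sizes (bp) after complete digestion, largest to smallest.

66, 30, 19, 17, 7 bp

NcoI sites (CCATGG) start at positions 21, 40, 77, 94.
NcoI cuts after the first base of each site, so after positions 21, 40, 77, 94.
The NdeI site (CATATG) starts at position 69.
NdeI cuts after base 2 of each site, so after position 70.
Combined cut positions: 21, 40, 70, 77, 94.
Circular molecule, 5 cuts → 5 fragments:
  22–40 → 19 bp
  41–70 → 30 bp
  71–77 → 7 bp
  78–94 → 17 bp
  95–139 then 1–21 → 45 + 21 = 66 bp
Sorted largest to smallest: 66, 30, 19, 17, 7 bp.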